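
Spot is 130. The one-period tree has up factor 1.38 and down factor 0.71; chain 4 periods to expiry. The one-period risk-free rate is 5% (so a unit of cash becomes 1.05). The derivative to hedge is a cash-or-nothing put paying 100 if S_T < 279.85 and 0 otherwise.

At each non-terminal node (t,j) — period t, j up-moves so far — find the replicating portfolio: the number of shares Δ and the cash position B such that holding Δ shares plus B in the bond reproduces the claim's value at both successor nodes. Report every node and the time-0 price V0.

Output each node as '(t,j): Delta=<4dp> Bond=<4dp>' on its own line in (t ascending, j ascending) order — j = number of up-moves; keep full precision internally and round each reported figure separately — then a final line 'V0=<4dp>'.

(0,0): Delta=-0.1296 Bond=93.6633
(1,0): Delta=0.0000 Bond=86.3838
(1,1): Delta=-0.1943 Bond=109.9572
(2,0): Delta=0.0000 Bond=90.7029
(2,1): Delta=0.0000 Bond=90.7029
(2,2): Delta=-0.2914 Bond=139.4793
(3,0): Delta=0.0000 Bond=95.2381
(3,1): Delta=0.0000 Bond=95.2381
(3,2): Delta=0.0000 Bond=95.2381
(3,3): Delta=-0.4369 Bond=196.1620
V0=76.8144

No-arbitrage ⇒ martingale measure with p* = (R−d)/(u−d) = 0.5075.
At expiry t=4: V(4,0)=100.0000, V(4,1)=100.0000, V(4,2)=100.0000, V(4,3)=100.0000, V(4,4)=0.0000
(3,0): S=46.5284. Δ = (V_up−V_dn)/(S_up−S_dn) = (100.0000−100.0000)/(64.2092−33.0352) = 0.0000. V = [p*·100.0000 + (1−p*)·100.0000]/1.05 = 95.2381. B = V − Δ·S = 95.2381.
(3,1): S=90.4355. Δ = (V_up−V_dn)/(S_up−S_dn) = (100.0000−100.0000)/(124.8010−64.2092) = 0.0000. V = [p*·100.0000 + (1−p*)·100.0000]/1.05 = 95.2381. B = V − Δ·S = 95.2381.
(3,2): S=175.7761. Δ = (V_up−V_dn)/(S_up−S_dn) = (100.0000−100.0000)/(242.5710−124.8010) = 0.0000. V = [p*·100.0000 + (1−p*)·100.0000]/1.05 = 95.2381. B = V − Δ·S = 95.2381.
(3,3): S=341.6494. Δ = (V_up−V_dn)/(S_up−S_dn) = (0.0000−100.0000)/(471.4761−242.5710) = -0.4369. V = [p*·0.0000 + (1−p*)·100.0000]/1.05 = 46.9083. B = V − Δ·S = 196.1620.
(2,0): S=65.5330. Δ = (V_up−V_dn)/(S_up−S_dn) = (95.2381−95.2381)/(90.4355−46.5284) = 0.0000. V = [p*·95.2381 + (1−p*)·95.2381]/1.05 = 90.7029. B = V − Δ·S = 90.7029.
(2,1): S=127.3740. Δ = (V_up−V_dn)/(S_up−S_dn) = (95.2381−95.2381)/(175.7761−90.4355) = 0.0000. V = [p*·95.2381 + (1−p*)·95.2381]/1.05 = 90.7029. B = V − Δ·S = 90.7029.
(2,2): S=247.5720. Δ = (V_up−V_dn)/(S_up−S_dn) = (46.9083−95.2381)/(341.6494−175.7761) = -0.2914. V = [p*·46.9083 + (1−p*)·95.2381]/1.05 = 67.3453. B = V − Δ·S = 139.4793.
(1,0): S=92.3000. Δ = (V_up−V_dn)/(S_up−S_dn) = (90.7029−90.7029)/(127.3740−65.5330) = 0.0000. V = [p*·90.7029 + (1−p*)·90.7029]/1.05 = 86.3838. B = V − Δ·S = 86.3838.
(1,1): S=179.4000. Δ = (V_up−V_dn)/(S_up−S_dn) = (67.3453−90.7029)/(247.5720−127.3740) = -0.1943. V = [p*·67.3453 + (1−p*)·90.7029]/1.05 = 75.0950. B = V − Δ·S = 109.9572.
(0,0): S=130.0000. Δ = (V_up−V_dn)/(S_up−S_dn) = (75.0950−86.3838)/(179.4000−92.3000) = -0.1296. V = [p*·75.0950 + (1−p*)·86.3838]/1.05 = 76.8144. B = V − Δ·S = 93.6633.
Check: Δ(0,0)·S0 + B(0,0) = 76.8144 = V0.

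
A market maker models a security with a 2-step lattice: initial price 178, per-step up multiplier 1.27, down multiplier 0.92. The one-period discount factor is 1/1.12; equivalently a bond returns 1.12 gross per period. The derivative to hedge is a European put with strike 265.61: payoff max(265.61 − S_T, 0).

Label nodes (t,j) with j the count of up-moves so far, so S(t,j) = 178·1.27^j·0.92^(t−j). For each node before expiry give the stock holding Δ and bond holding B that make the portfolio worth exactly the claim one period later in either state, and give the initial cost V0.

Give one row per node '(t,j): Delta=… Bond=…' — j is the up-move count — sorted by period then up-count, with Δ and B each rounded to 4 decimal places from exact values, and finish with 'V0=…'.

Risk-neutral probability p* = (R−d)/(u−d) = (1.12−0.92)/(1.27−0.92) = 0.5714.
Terminal values V(2,·): V(2,0)=114.9508, V(2,1)=57.6348, V(2,2)=0.0000
Node (1,0) S=163.7600: V=(p*·57.6348+(1−p*)·114.9508)/1.12=73.3918; Δ=(57.6348−114.9508)/(207.9752−150.6592)=-1.0000; B=V−Δ·S=237.1518
Node (1,1) S=226.0600: V=(p*·0.0000+(1−p*)·57.6348)/1.12=22.0541; Δ=(0.0000−57.6348)/(287.0962−207.9752)=-0.7284; B=V−Δ·S=186.7250
Node (0,0) S=178.0000: V=(p*·22.0541+(1−p*)·73.3918)/1.12=39.3357; Δ=(22.0541−73.3918)/(226.0600−163.7600)=-0.8240; B=V−Δ·S=186.0147
Check: Δ(0,0)·S0 + B(0,0) = 39.3357 = V0.

(0,0): Delta=-0.8240 Bond=186.0147
(1,0): Delta=-1.0000 Bond=237.1518
(1,1): Delta=-0.7284 Bond=186.7250
V0=39.3357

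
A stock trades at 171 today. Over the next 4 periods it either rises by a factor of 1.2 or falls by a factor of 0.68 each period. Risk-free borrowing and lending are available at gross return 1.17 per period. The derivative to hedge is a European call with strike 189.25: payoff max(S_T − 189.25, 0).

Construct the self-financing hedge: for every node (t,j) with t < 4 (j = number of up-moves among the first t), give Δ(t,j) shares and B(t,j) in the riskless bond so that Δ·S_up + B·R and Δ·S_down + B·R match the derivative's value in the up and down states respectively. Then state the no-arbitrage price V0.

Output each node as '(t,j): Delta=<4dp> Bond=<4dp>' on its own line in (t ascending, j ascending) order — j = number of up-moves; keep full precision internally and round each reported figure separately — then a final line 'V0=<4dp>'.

The replicating-portfolio and risk-neutral prices coincide; use p* = (1.17−0.68)/(1.2−0.68) = 0.9423 for the latter.
At expiry t=4: V(4,0)=0.0000, V(4,1)=0.0000, V(4,2)=0.0000, V(4,3)=11.6818, V(4,4)=165.3356
  t=3,j=0: stock 53.7679 → up 64.5214 (V=0.0000), down 36.5622 (V=0.0000). Price 0.0000; hedge Δ=0.0000, bond B=0.0000.
  t=3,j=1: stock 94.8845 → up 113.8614 (V=0.0000), down 64.5214 (V=0.0000). Price 0.0000; hedge Δ=0.0000, bond B=0.0000.
  t=3,j=2: stock 167.4432 → up 200.9318 (V=11.6818), down 113.8614 (V=0.0000). Price 9.4085; hedge Δ=0.1342, bond B=-13.0566.
  t=3,j=3: stock 295.4880 → up 354.5856 (V=165.3356), down 200.9318 (V=11.6818). Price 133.7359; hedge Δ=1.0000, bond B=-161.7521.
  t=2,j=0: stock 79.0704 → up 94.8845 (V=0.0000), down 53.7679 (V=0.0000). Price 0.0000; hedge Δ=0.0000, bond B=0.0000.
  t=2,j=1: stock 139.5360 → up 167.4432 (V=9.4085), down 94.8845 (V=0.0000). Price 7.5775; hedge Δ=0.1297, bond B=-10.5157.
  t=2,j=2: stock 246.2400 → up 295.4880 (V=133.7359), down 167.4432 (V=9.4085). Price 108.1736; hedge Δ=0.9710, bond B=-130.9176.
  t=1,j=0: stock 116.2800 → up 139.5360 (V=7.5775), down 79.0704 (V=0.0000). Price 6.1028; hedge Δ=0.1253, bond B=-8.4692.
  t=1,j=1: stock 205.2000 → up 246.2400 (V=108.1736), down 139.5360 (V=7.5775). Price 87.4957; hedge Δ=0.9428, bond B=-105.9584.
  t=0,j=0: stock 171.0000 → up 205.2000 (V=87.4957), down 116.2800 (V=6.1028). Price 70.7692; hedge Δ=0.9153, bond B=-85.7556.
Self-financing check: at every node Δ·S+B equals the discounted successor values.

(0,0): Delta=0.9153 Bond=-85.7556
(1,0): Delta=0.1253 Bond=-8.4692
(1,1): Delta=0.9428 Bond=-105.9584
(2,0): Delta=0.0000 Bond=0.0000
(2,1): Delta=0.1297 Bond=-10.5157
(2,2): Delta=0.9710 Bond=-130.9176
(3,0): Delta=0.0000 Bond=0.0000
(3,1): Delta=0.0000 Bond=0.0000
(3,2): Delta=0.1342 Bond=-13.0566
(3,3): Delta=1.0000 Bond=-161.7521
V0=70.7692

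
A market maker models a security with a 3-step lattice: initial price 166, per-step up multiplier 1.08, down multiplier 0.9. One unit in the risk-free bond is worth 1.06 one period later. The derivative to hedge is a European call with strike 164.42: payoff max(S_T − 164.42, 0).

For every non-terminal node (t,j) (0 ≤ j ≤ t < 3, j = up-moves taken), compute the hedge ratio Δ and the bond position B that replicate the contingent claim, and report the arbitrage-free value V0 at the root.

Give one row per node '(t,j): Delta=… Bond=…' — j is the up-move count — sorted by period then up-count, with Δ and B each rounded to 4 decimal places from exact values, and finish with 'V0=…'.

(0,0): Delta=0.8781 Bond=-117.2367
(1,0): Delta=0.3068 Bond=-38.9231
(1,1): Delta=0.9376 Bond=-134.9394
(2,0): Delta=0.0000 Bond=0.0000
(2,1): Delta=0.3388 Bond=-46.4158
(2,2): Delta=1.0000 Bond=-155.1132
V0=28.5306

Since d<R<u, set p* = (R−d)/(u−d) = 0.8889; price each node as the discounted p*-expectation of its children.
Payoff layer (t=3): V(3,0)=0.0000, V(3,1)=0.0000, V(3,2)=9.8402, V(3,3)=44.6922
Node (2,0) S=134.4600: V=(p*·0.0000+(1−p*)·0.0000)/1.06=0.0000; Δ=(0.0000−0.0000)/(145.2168−121.0140)=0.0000; B=V−Δ·S=0.0000
Node (2,1) S=161.3520: V=(p*·9.8402+(1−p*)·0.0000)/1.06=8.2517; Δ=(9.8402−0.0000)/(174.2602−145.2168)=0.3388; B=V−Δ·S=-46.4158
Node (2,2) S=193.6224: V=(p*·44.6922+(1−p*)·9.8402)/1.06=38.5092; Δ=(44.6922−9.8402)/(209.1122−174.2602)=1.0000; B=V−Δ·S=-155.1132
Node (1,0) S=149.4000: V=(p*·8.2517+(1−p*)·0.0000)/1.06=6.9197; Δ=(8.2517−0.0000)/(161.3520−134.4600)=0.3068; B=V−Δ·S=-38.9231
Node (1,1) S=179.2800: V=(p*·38.5092+(1−p*)·8.2517)/1.06=33.1578; Δ=(38.5092−8.2517)/(193.6224−161.3520)=0.9376; B=V−Δ·S=-134.9394
Node (0,0) S=166.0000: V=(p*·33.1578+(1−p*)·6.9197)/1.06=28.5306; Δ=(33.1578−6.9197)/(179.2800−149.4000)=0.8781; B=V−Δ·S=-117.2367
Check: Δ(0,0)·S0 + B(0,0) = 28.5306 = V0.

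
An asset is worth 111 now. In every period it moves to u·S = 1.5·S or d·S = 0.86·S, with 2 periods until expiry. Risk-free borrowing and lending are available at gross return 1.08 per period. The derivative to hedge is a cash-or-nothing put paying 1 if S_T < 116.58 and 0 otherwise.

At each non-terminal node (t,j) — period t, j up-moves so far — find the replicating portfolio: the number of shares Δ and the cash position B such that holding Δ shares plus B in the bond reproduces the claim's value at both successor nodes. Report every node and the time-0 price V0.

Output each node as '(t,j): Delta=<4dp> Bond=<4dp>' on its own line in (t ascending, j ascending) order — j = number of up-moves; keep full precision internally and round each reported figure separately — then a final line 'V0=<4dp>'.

(0,0): Delta=-0.0086 Bond=1.3187
(1,0): Delta=-0.0164 Bond=2.1701
(1,1): Delta=0.0000 Bond=0.0000
V0=0.3692

Since d<R<u, set p* = (R−d)/(u−d) = 0.3438; price each node as the discounted p*-expectation of its children.
Terminal payoffs: V(2,0)=1.0000, V(2,1)=0.0000, V(2,2)=0.0000
(1,0): S=95.4600. Δ = (V_up−V_dn)/(S_up−S_dn) = (0.0000−1.0000)/(143.1900−82.0956) = -0.0164. V = [p*·0.0000 + (1−p*)·1.0000]/1.08 = 0.6076. B = V − Δ·S = 2.1701.
(1,1): S=166.5000. Δ = (V_up−V_dn)/(S_up−S_dn) = (0.0000−0.0000)/(249.7500−143.1900) = 0.0000. V = [p*·0.0000 + (1−p*)·0.0000]/1.08 = 0.0000. B = V − Δ·S = 0.0000.
(0,0): S=111.0000. Δ = (V_up−V_dn)/(S_up−S_dn) = (0.0000−0.6076)/(166.5000−95.4600) = -0.0086. V = [p*·0.0000 + (1−p*)·0.6076]/1.08 = 0.3692. B = V − Δ·S = 1.3187.
Self-financing check: at every node Δ·S+B equals the discounted successor values.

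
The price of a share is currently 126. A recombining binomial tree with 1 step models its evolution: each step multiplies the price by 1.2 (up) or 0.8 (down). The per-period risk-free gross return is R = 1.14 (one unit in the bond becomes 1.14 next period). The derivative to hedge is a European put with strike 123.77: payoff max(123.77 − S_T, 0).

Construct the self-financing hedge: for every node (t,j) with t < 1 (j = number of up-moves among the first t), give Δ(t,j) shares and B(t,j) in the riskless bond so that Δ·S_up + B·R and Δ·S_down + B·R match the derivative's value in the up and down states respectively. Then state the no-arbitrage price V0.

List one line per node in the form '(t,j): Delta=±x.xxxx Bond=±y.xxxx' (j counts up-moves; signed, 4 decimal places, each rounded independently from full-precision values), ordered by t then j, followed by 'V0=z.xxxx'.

Risk-neutral probability p* = (R−d)/(u−d) = (1.14−0.8)/(1.2−0.8) = 0.8500.
Terminal values V(1,·): V(1,0)=22.9700, V(1,1)=0.0000
Node (0,0) S=126.0000: V=(p*·0.0000+(1−p*)·22.9700)/1.14=3.0224; Δ=(0.0000−22.9700)/(151.2000−100.8000)=-0.4558; B=V−Δ·S=60.4474
Each (Δ,B) replicates both successor values, so the strategy is self-financing and V0 is arbitrage-free.

(0,0): Delta=-0.4558 Bond=60.4474
V0=3.0224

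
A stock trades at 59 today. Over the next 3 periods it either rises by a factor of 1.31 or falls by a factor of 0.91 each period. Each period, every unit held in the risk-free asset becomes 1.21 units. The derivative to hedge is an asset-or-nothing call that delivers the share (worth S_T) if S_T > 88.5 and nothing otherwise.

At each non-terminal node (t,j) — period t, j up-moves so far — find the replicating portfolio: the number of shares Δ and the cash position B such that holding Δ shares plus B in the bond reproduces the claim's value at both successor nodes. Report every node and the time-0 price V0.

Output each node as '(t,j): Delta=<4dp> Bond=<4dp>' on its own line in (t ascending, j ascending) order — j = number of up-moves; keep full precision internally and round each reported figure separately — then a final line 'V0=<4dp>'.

(0,0): Delta=1.6593 Bond=-44.3703
(1,0): Delta=2.6592 Bond=-107.3762
(1,1): Delta=1.4277 Bond=-35.7921
(2,0): Delta=0.0000 Bond=0.0000
(2,1): Delta=3.2750 Bond=-173.2336
(2,2): Delta=1.0000 Bond=0.0000
V0=53.5273

Risk-neutral probability p* = (R−d)/(u−d) = (1.21−0.91)/(1.31−0.91) = 0.7500.
Payoff layer (t=3): V(3,0)=0.0000, V(3,1)=0.0000, V(3,2)=92.1374, V(3,3)=132.6374
Node (2,0) S=48.8579: V=(p*·0.0000+(1−p*)·0.0000)/1.21=0.0000; Δ=(0.0000−0.0000)/(64.0038−44.4607)=0.0000; B=V−Δ·S=0.0000
Node (2,1) S=70.3339: V=(p*·92.1374+(1−p*)·0.0000)/1.21=57.1100; Δ=(92.1374−0.0000)/(92.1374−64.0038)=3.2750; B=V−Δ·S=-173.2336
Node (2,2) S=101.2499: V=(p*·132.6374+(1−p*)·92.1374)/1.21=101.2499; Δ=(132.6374−92.1374)/(132.6374−92.1374)=1.0000; B=V−Δ·S=0.0000
Node (1,0) S=53.6900: V=(p*·57.1100+(1−p*)·0.0000)/1.21=35.3987; Δ=(57.1100−0.0000)/(70.3339−48.8579)=2.6592; B=V−Δ·S=-107.3762
Node (1,1) S=77.2900: V=(p*·101.2499+(1−p*)·57.1100)/1.21=74.5578; Δ=(101.2499−57.1100)/(101.2499−70.3339)=1.4277; B=V−Δ·S=-35.7921
Node (0,0) S=59.0000: V=(p*·74.5578+(1−p*)·35.3987)/1.21=53.5273; Δ=(74.5578−35.3987)/(77.2900−53.6900)=1.6593; B=V−Δ·S=-44.3703
Self-financing check: at every node Δ·S+B equals the discounted successor values.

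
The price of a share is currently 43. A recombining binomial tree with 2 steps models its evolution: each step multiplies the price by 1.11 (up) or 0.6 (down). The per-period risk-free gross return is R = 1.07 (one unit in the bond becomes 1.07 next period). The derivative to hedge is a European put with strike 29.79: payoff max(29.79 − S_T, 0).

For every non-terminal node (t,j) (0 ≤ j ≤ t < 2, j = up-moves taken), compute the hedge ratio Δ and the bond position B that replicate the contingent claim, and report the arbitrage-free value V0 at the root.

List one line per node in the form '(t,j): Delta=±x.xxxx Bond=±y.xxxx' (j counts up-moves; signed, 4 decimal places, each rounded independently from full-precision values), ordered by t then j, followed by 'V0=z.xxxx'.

The replicating-portfolio and risk-neutral prices coincide; use p* = (1.07−0.6)/(1.11−0.6) = 0.9216 for the latter.
Payoff layer (t=2): V(2,0)=14.3100, V(2,1)=1.1520, V(2,2)=0.0000
Node (1,0) S=25.8000: V=(p*·1.1520+(1−p*)·14.3100)/1.07=2.0411; Δ=(1.1520−14.3100)/(28.6380−15.4800)=-1.0000; B=V−Δ·S=27.8411
Node (1,1) S=47.7300: V=(p*·0.0000+(1−p*)·1.1520)/1.07=0.0844; Δ=(0.0000−1.1520)/(52.9803−28.6380)=-0.0473; B=V−Δ·S=2.3433
Node (0,0) S=43.0000: V=(p*·0.0844+(1−p*)·2.0411)/1.07=0.2223; Δ=(0.0844−2.0411)/(47.7300−25.8000)=-0.0892; B=V−Δ·S=4.0590
Check: Δ(0,0)·S0 + B(0,0) = 0.2223 = V0.

(0,0): Delta=-0.0892 Bond=4.0590
(1,0): Delta=-1.0000 Bond=27.8411
(1,1): Delta=-0.0473 Bond=2.3433
V0=0.2223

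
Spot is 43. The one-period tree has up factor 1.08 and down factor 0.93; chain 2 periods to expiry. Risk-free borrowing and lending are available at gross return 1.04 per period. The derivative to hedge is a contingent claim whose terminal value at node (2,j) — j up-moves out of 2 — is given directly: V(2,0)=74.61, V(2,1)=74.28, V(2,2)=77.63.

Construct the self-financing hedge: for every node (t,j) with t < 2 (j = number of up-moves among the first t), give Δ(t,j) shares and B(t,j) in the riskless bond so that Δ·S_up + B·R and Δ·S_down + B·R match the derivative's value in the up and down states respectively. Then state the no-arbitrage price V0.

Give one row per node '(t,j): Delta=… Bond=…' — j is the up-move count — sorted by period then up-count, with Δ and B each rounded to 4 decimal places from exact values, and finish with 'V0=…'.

Under the risk-neutral measure, an up-move has probability p* = (R−d)/(u−d) = 0.7333 and values discount at R = 1.04.
Terminal payoffs: V(2,0)=74.6100, V(2,1)=74.2800, V(2,2)=77.6300
  t=1,j=0: stock 39.9900 → up 43.1892 (V=74.2800), down 37.1907 (V=74.6100). Price 71.5077; hedge Δ=-0.0550, bond B=73.7077.
  t=1,j=1: stock 46.4400 → up 50.1552 (V=77.6300), down 43.1892 (V=74.2800). Price 73.7853; hedge Δ=0.4809, bond B=51.4519.
  t=0,j=0: stock 43.0000 → up 46.4400 (V=73.7853), down 39.9900 (V=71.5077). Price 70.3634; hedge Δ=0.3531, bond B=55.1796.
Self-financing check: at every node Δ·S+B equals the discounted successor values.

(0,0): Delta=0.3531 Bond=55.1796
(1,0): Delta=-0.0550 Bond=73.7077
(1,1): Delta=0.4809 Bond=51.4519
V0=70.3634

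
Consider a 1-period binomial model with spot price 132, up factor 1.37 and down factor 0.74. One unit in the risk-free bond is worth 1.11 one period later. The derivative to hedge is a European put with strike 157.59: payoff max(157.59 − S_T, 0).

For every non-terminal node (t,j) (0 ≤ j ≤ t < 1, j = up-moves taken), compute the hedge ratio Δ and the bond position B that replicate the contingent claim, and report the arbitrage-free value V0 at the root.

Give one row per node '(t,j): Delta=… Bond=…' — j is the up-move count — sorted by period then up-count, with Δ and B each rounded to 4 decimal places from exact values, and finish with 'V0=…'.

(0,0): Delta=-0.7204 Bond=117.3698
V0=22.2746

The replicating-portfolio and risk-neutral prices coincide; use p* = (1.11−0.74)/(1.37−0.74) = 0.5873 for the latter.
Terminal payoffs: V(1,0)=59.9100, V(1,1)=0.0000
(0,0): S=132.0000. Δ = (V_up−V_dn)/(S_up−S_dn) = (0.0000−59.9100)/(180.8400−97.6800) = -0.7204. V = [p*·0.0000 + (1−p*)·59.9100]/1.11 = 22.2746. B = V − Δ·S = 117.3698.
The time-0 hedge costs 22.2746, which is the no-arbitrage price.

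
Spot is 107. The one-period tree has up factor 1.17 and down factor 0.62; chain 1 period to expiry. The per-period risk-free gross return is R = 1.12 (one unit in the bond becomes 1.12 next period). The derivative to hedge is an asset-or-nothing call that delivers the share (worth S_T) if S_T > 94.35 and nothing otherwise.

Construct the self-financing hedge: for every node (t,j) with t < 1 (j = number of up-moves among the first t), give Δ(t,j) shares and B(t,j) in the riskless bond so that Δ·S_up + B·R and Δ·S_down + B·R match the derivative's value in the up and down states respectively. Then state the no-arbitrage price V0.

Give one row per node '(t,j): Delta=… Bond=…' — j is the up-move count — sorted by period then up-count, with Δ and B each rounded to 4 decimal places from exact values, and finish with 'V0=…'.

Risk-neutral probability p* = (R−d)/(u−d) = (1.12−0.62)/(1.17−0.62) = 0.9091.
Terminal values V(1,·): V(1,0)=0.0000, V(1,1)=125.1900
(0,0): S=107.0000. Δ = (V_up−V_dn)/(S_up−S_dn) = (125.1900−0.0000)/(125.1900−66.3400) = 2.1273. V = [p*·125.1900 + (1−p*)·0.0000]/1.12 = 101.6153. B = V − Δ·S = -126.0029.
Each (Δ,B) replicates both successor values, so the strategy is self-financing and V0 is arbitrage-free.

(0,0): Delta=2.1273 Bond=-126.0029
V0=101.6153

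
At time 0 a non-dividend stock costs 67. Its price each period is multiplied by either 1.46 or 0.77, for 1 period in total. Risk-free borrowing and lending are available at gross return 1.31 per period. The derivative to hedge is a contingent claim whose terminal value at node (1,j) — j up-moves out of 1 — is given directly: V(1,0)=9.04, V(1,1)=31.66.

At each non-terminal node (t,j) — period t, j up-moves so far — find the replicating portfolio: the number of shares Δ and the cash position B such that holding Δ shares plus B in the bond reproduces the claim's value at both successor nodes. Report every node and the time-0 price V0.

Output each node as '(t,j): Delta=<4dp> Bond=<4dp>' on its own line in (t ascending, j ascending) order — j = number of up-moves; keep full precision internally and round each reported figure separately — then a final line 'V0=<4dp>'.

Risk-neutral probability p* = (R−d)/(u−d) = (1.31−0.77)/(1.46−0.77) = 0.7826.
Payoff layer (t=1): V(1,0)=9.0400, V(1,1)=31.6600
Node (0,0) S=67.0000: V=(p*·31.6600+(1−p*)·9.0400)/1.31=20.4142; Δ=(31.6600−9.0400)/(97.8200−51.5900)=0.4893; B=V−Δ·S=-12.3684
Root portfolio cost Δ·67+B reproduces V0=20.4142.

(0,0): Delta=0.4893 Bond=-12.3684
V0=20.4142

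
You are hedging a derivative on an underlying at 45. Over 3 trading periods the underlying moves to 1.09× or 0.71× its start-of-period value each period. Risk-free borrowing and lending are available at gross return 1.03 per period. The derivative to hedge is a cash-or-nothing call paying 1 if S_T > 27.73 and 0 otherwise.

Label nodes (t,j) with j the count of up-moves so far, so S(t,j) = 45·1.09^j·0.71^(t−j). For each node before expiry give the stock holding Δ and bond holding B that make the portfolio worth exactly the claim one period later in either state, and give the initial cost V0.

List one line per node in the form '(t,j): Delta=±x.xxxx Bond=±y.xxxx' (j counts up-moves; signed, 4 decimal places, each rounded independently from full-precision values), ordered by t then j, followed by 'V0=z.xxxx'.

Risk-neutral probability p* = (R−d)/(u−d) = (1.03−0.71)/(1.09−0.71) = 0.8421.
Terminal values V(3,·): V(3,0)=0.0000, V(3,1)=0.0000, V(3,2)=1.0000, V(3,3)=1.0000
(2,0): S=22.6845. Δ = (V_up−V_dn)/(S_up−S_dn) = (0.0000−0.0000)/(24.7261−16.1060) = 0.0000. V = [p*·0.0000 + (1−p*)·0.0000]/1.03 = 0.0000. B = V − Δ·S = 0.0000.
(2,1): S=34.8255. Δ = (V_up−V_dn)/(S_up−S_dn) = (1.0000−0.0000)/(37.9598−24.7261) = 0.0756. V = [p*·1.0000 + (1−p*)·0.0000]/1.03 = 0.8176. B = V − Δ·S = -1.8140.
(2,2): S=53.4645. Δ = (V_up−V_dn)/(S_up−S_dn) = (1.0000−1.0000)/(58.2763−37.9598) = 0.0000. V = [p*·1.0000 + (1−p*)·1.0000]/1.03 = 0.9709. B = V − Δ·S = 0.9709.
(1,0): S=31.9500. Δ = (V_up−V_dn)/(S_up−S_dn) = (0.8176−0.0000)/(34.8255−22.6845) = 0.0673. V = [p*·0.8176 + (1−p*)·0.0000]/1.03 = 0.6684. B = V − Δ·S = -1.4831.
(1,1): S=49.0500. Δ = (V_up−V_dn)/(S_up−S_dn) = (0.9709−0.8176)/(53.4645−34.8255) = 0.0082. V = [p*·0.9709 + (1−p*)·0.8176]/1.03 = 0.9191. B = V − Δ·S = 0.5157.
(0,0): S=45.0000. Δ = (V_up−V_dn)/(S_up−S_dn) = (0.9191−0.6684)/(49.0500−31.9500) = 0.0147. V = [p*·0.9191 + (1−p*)·0.6684]/1.03 = 0.8539. B = V − Δ·S = 0.1943.
Each (Δ,B) replicates both successor values, so the strategy is self-financing and V0 is arbitrage-free.

(0,0): Delta=0.0147 Bond=0.1943
(1,0): Delta=0.0673 Bond=-1.4831
(1,1): Delta=0.0082 Bond=0.5157
(2,0): Delta=0.0000 Bond=0.0000
(2,1): Delta=0.0756 Bond=-1.8140
(2,2): Delta=0.0000 Bond=0.9709
V0=0.8539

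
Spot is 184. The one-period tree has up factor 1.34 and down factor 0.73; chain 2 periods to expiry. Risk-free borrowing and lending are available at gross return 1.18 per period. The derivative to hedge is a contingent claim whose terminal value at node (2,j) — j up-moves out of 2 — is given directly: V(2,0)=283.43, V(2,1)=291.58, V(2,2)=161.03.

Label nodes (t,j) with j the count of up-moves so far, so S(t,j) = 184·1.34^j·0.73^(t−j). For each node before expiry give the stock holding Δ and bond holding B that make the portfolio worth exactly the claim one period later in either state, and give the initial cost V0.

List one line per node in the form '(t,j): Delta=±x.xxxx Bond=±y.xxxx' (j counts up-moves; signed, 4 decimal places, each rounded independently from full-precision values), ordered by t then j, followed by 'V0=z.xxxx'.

Risk-neutral probability p* = (R−d)/(u−d) = (1.18−0.73)/(1.34−0.73) = 0.7377.
Terminal payoffs: V(2,0)=283.4300, V(2,1)=291.5800, V(2,2)=161.0300
(1,0): S=134.3200. Δ = (V_up−V_dn)/(S_up−S_dn) = (291.5800−283.4300)/(179.9888−98.0536) = 0.0995. V = [p*·291.5800 + (1−p*)·283.4300]/1.18 = 245.2901. B = V − Δ·S = 231.9294.
(1,1): S=246.5600. Δ = (V_up−V_dn)/(S_up−S_dn) = (161.0300−291.5800)/(330.3904−179.9888) = -0.8680. V = [p*·161.0300 + (1−p*)·291.5800]/1.18 = 165.4853. B = V − Δ·S = 379.5017.
(0,0): S=184.0000. Δ = (V_up−V_dn)/(S_up−S_dn) = (165.4853−245.2901)/(246.5600−134.3200) = -0.7110. V = [p*·165.4853 + (1−p*)·245.2901]/1.18 = 157.9811. B = V − Δ·S = 288.8086.
Self-financing check: at every node Δ·S+B equals the discounted successor values.

(0,0): Delta=-0.7110 Bond=288.8086
(1,0): Delta=0.0995 Bond=231.9294
(1,1): Delta=-0.8680 Bond=379.5017
V0=157.9811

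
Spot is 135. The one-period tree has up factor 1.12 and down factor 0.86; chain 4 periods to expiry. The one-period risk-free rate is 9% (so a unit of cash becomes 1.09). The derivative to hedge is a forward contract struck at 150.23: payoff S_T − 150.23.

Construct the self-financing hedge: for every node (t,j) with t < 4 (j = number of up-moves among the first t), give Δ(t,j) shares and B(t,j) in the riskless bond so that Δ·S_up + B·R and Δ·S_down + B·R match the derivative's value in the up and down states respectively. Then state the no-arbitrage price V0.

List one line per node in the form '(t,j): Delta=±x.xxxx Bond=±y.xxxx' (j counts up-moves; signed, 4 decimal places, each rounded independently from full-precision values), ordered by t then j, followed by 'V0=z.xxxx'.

(0,0): Delta=1.0000 Bond=-106.4267
(1,0): Delta=1.0000 Bond=-116.0051
(1,1): Delta=1.0000 Bond=-116.0051
(2,0): Delta=1.0000 Bond=-126.4456
(2,1): Delta=1.0000 Bond=-126.4456
(2,2): Delta=1.0000 Bond=-126.4456
(3,0): Delta=1.0000 Bond=-137.8257
(3,1): Delta=1.0000 Bond=-137.8257
(3,2): Delta=1.0000 Bond=-137.8257
(3,3): Delta=1.0000 Bond=-137.8257
V0=28.5733

Under the risk-neutral measure, an up-move has probability p* = (R−d)/(u−d) = 0.8846 and values discount at R = 1.09.
Payoff layer (t=4): V(4,0)=-76.3839, V(4,1)=-54.0583, V(4,2)=-24.9832, V(4,3)=12.8821, V(4,4)=62.1951
  t=3,j=0: stock 85.8676 → up 96.1717 (V=-54.0583), down 73.8461 (V=-76.3839). Price -51.9581; hedge Δ=1.0000, bond B=-137.8257.
  t=3,j=1: stock 111.8275 → up 125.2468 (V=-24.9832), down 96.1717 (V=-54.0583). Price -25.9982; hedge Δ=1.0000, bond B=-137.8257.
  t=3,j=2: stock 145.6358 → up 163.1121 (V=12.8821), down 125.2468 (V=-24.9832). Price 7.8102; hedge Δ=1.0000, bond B=-137.8257.
  t=3,j=3: stock 189.6653 → up 212.4251 (V=62.1951), down 163.1121 (V=12.8821). Price 51.8396; hedge Δ=1.0000, bond B=-137.8257.
  t=2,j=0: stock 99.8460 → up 111.8275 (V=-25.9982), down 85.8676 (V=-51.9581). Price -26.5996; hedge Δ=1.0000, bond B=-126.4456.
  t=2,j=1: stock 130.0320 → up 145.6358 (V=7.8102), down 111.8275 (V=-25.9982). Price 3.5864; hedge Δ=1.0000, bond B=-126.4456.
  t=2,j=2: stock 169.3440 → up 189.6653 (V=51.8396), down 145.6358 (V=7.8102). Price 42.8984; hedge Δ=1.0000, bond B=-126.4456.
  t=1,j=0: stock 116.1000 → up 130.0320 (V=3.5864), down 99.8460 (V=-26.5996). Price 0.0949; hedge Δ=1.0000, bond B=-116.0051.
  t=1,j=1: stock 151.2000 → up 169.3440 (V=42.8984), down 130.0320 (V=3.5864). Price 35.1949; hedge Δ=1.0000, bond B=-116.0051.
  t=0,j=0: stock 135.0000 → up 151.2000 (V=35.1949), down 116.1000 (V=0.0949). Price 28.5733; hedge Δ=1.0000, bond B=-106.4267.
Root portfolio cost Δ·135+B reproduces V0=28.5733.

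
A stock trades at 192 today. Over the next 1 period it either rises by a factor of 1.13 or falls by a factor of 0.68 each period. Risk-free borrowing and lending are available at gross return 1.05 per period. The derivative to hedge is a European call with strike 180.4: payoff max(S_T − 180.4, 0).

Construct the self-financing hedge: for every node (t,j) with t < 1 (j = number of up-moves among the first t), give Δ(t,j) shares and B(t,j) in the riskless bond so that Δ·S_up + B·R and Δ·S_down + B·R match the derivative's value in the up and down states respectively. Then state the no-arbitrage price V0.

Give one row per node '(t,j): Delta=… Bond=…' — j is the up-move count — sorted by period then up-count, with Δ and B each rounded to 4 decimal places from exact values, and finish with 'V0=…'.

Risk-neutral probability p* = (R−d)/(u−d) = (1.05−0.68)/(1.13−0.68) = 0.8222.
Payoff layer (t=1): V(1,0)=0.0000, V(1,1)=36.5600
  t=0,j=0: stock 192.0000 → up 216.9600 (V=36.5600), down 130.5600 (V=0.0000). Price 28.6290; hedge Δ=0.4231, bond B=-52.6154.
The time-0 hedge costs 28.6290, which is the no-arbitrage price.

(0,0): Delta=0.4231 Bond=-52.6154
V0=28.6290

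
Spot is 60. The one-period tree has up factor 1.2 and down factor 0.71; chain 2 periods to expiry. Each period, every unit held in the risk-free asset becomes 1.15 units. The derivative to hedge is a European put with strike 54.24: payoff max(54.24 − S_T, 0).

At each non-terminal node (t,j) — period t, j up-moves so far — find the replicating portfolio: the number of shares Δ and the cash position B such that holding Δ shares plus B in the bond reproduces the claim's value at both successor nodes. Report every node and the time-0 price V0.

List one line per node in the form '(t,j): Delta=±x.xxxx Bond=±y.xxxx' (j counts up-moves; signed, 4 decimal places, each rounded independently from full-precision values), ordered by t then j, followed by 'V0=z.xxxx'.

Since d<R<u, set p* = (R−d)/(u−d) = 0.8980; price each node as the discounted p*-expectation of its children.
Terminal values V(2,·): V(2,0)=23.9940, V(2,1)=3.1200, V(2,2)=0.0000
(1,0): S=42.6000. Δ = (V_up−V_dn)/(S_up−S_dn) = (3.1200−23.9940)/(51.1200−30.2460) = -1.0000. V = [p*·3.1200 + (1−p*)·23.9940]/1.15 = 4.5652. B = V − Δ·S = 47.1652.
(1,1): S=72.0000. Δ = (V_up−V_dn)/(S_up−S_dn) = (0.0000−3.1200)/(86.4000−51.1200) = -0.0884. V = [p*·0.0000 + (1−p*)·3.1200]/1.15 = 0.2768. B = V − Δ·S = 6.6442.
(0,0): S=60.0000. Δ = (V_up−V_dn)/(S_up−S_dn) = (0.2768−4.5652)/(72.0000−42.6000) = -0.1459. V = [p*·0.2768 + (1−p*)·4.5652]/1.15 = 0.6212. B = V − Δ·S = 9.3730.
The time-0 hedge costs 0.6212, which is the no-arbitrage price.

(0,0): Delta=-0.1459 Bond=9.3730
(1,0): Delta=-1.0000 Bond=47.1652
(1,1): Delta=-0.0884 Bond=6.6442
V0=0.6212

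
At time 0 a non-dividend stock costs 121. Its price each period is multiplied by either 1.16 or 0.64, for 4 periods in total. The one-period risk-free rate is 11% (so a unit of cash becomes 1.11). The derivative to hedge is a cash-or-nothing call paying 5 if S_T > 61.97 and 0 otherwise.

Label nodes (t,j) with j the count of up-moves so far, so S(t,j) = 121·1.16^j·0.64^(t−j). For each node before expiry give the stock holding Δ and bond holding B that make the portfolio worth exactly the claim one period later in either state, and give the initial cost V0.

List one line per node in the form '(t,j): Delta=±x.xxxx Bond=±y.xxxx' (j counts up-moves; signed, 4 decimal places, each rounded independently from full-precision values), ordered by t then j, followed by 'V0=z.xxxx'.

The replicating-portfolio and risk-neutral prices coincide; use p* = (1.11−0.64)/(1.16−0.64) = 0.9038 for the latter.
At expiry t=4: V(4,0)=0.0000, V(4,1)=0.0000, V(4,2)=5.0000, V(4,3)=5.0000, V(4,4)=5.0000
  t=3,j=0: stock 31.7194 → up 36.7945 (V=0.0000), down 20.3004 (V=0.0000). Price 0.0000; hedge Δ=0.0000, bond B=0.0000.
  t=3,j=1: stock 57.4915 → up 66.6901 (V=5.0000), down 36.7945 (V=0.0000). Price 4.0714; hedge Δ=0.1672, bond B=-5.5440.
  t=3,j=2: stock 104.2033 → up 120.8758 (V=5.0000), down 66.6901 (V=5.0000). Price 4.5045; hedge Δ=0.0000, bond B=4.5045.
  t=3,j=3: stock 188.8684 → up 219.0874 (V=5.0000), down 120.8758 (V=5.0000). Price 4.5045; hedge Δ=0.0000, bond B=4.5045.
  t=2,j=0: stock 49.5616 → up 57.4915 (V=4.0714), down 31.7194 (V=0.0000). Price 3.3152; hedge Δ=0.1580, bond B=-4.5143.
  t=2,j=1: stock 89.8304 → up 104.2033 (V=4.5045), down 57.4915 (V=4.0714). Price 4.0206; hedge Δ=0.0093, bond B=3.1877.
  t=2,j=2: stock 162.8176 → up 188.8684 (V=4.5045), down 104.2033 (V=4.5045). Price 4.0581; hedge Δ=0.0000, bond B=4.0581.
  t=1,j=0: stock 77.4400 → up 89.8304 (V=4.0206), down 49.5616 (V=3.3152). Price 3.5611; hedge Δ=0.0175, bond B=2.2046.
  t=1,j=1: stock 140.3600 → up 162.8176 (V=4.0581), down 89.8304 (V=4.0206). Price 3.6527; hedge Δ=0.0005, bond B=3.5806.
  t=0,j=0: stock 121.0000 → up 140.3600 (V=3.6527), down 77.4400 (V=3.5611). Price 3.2828; hedge Δ=0.0015, bond B=3.1065.
Check: Δ(0,0)·S0 + B(0,0) = 3.2828 = V0.

(0,0): Delta=0.0015 Bond=3.1065
(1,0): Delta=0.0175 Bond=2.2046
(1,1): Delta=0.0005 Bond=3.5806
(2,0): Delta=0.1580 Bond=-4.5143
(2,1): Delta=0.0093 Bond=3.1877
(2,2): Delta=0.0000 Bond=4.0581
(3,0): Delta=0.0000 Bond=0.0000
(3,1): Delta=0.1672 Bond=-5.5440
(3,2): Delta=0.0000 Bond=4.5045
(3,3): Delta=0.0000 Bond=4.5045
V0=3.2828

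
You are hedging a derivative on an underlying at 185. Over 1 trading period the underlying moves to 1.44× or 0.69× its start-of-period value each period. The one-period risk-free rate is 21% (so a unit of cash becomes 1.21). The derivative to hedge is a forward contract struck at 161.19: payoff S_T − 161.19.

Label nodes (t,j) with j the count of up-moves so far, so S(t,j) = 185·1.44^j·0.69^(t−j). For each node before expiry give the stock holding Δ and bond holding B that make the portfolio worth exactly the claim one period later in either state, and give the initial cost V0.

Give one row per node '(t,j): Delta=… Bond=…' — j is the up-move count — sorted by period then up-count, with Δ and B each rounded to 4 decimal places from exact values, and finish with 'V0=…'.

(0,0): Delta=1.0000 Bond=-133.2149
V0=51.7851

Since d<R<u, set p* = (R−d)/(u−d) = 0.6933; price each node as the discounted p*-expectation of its children.
Terminal payoffs: V(1,0)=-33.5400, V(1,1)=105.2100
(0,0): S=185.0000. Δ = (V_up−V_dn)/(S_up−S_dn) = (105.2100−-33.5400)/(266.4000−127.6500) = 1.0000. V = [p*·105.2100 + (1−p*)·-33.5400]/1.21 = 51.7851. B = V − Δ·S = -133.2149.
The time-0 hedge costs 51.7851, which is the no-arbitrage price.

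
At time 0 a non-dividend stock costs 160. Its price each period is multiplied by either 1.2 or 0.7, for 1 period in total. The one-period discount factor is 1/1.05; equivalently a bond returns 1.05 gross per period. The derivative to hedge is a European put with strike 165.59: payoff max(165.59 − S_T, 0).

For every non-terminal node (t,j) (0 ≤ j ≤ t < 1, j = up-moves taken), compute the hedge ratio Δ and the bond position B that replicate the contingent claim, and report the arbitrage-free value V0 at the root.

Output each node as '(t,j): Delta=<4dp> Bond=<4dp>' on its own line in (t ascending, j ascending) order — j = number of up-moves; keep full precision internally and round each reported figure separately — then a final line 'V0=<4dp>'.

(0,0): Delta=-0.6699 Bond=122.4914
V0=15.3114

The replicating-portfolio and risk-neutral prices coincide; use p* = (1.05−0.7)/(1.2−0.7) = 0.7000 for the latter.
At expiry t=1: V(1,0)=53.5900, V(1,1)=0.0000
  t=0,j=0: stock 160.0000 → up 192.0000 (V=0.0000), down 112.0000 (V=53.5900). Price 15.3114; hedge Δ=-0.6699, bond B=122.4914.
Check: Δ(0,0)·S0 + B(0,0) = 15.3114 = V0.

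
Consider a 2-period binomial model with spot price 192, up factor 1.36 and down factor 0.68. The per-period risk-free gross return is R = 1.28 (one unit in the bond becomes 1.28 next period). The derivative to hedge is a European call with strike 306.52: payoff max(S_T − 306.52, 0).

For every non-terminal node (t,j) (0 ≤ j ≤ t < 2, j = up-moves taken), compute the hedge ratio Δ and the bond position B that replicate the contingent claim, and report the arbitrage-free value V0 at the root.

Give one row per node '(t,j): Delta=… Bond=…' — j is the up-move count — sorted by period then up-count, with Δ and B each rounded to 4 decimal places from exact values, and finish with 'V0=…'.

(0,0): Delta=0.2566 Bond=-26.1750
(1,0): Delta=0.0000 Bond=0.0000
(1,1): Delta=0.2737 Bond=-37.9713
V0=23.0956

The replicating-portfolio and risk-neutral prices coincide; use p* = (1.28−0.68)/(1.36−0.68) = 0.8824 for the latter.
Payoff layer (t=2): V(2,0)=0.0000, V(2,1)=0.0000, V(2,2)=48.6032
Node (1,0) S=130.5600: V=(p*·0.0000+(1−p*)·0.0000)/1.28=0.0000; Δ=(0.0000−0.0000)/(177.5616−88.7808)=0.0000; B=V−Δ·S=0.0000
Node (1,1) S=261.1200: V=(p*·48.6032+(1−p*)·0.0000)/1.28=33.5040; Δ=(48.6032−0.0000)/(355.1232−177.5616)=0.2737; B=V−Δ·S=-37.9713
Node (0,0) S=192.0000: V=(p*·33.5040+(1−p*)·0.0000)/1.28=23.0956; Δ=(33.5040−0.0000)/(261.1200−130.5600)=0.2566; B=V−Δ·S=-26.1750
Root portfolio cost Δ·192+B reproduces V0=23.0956.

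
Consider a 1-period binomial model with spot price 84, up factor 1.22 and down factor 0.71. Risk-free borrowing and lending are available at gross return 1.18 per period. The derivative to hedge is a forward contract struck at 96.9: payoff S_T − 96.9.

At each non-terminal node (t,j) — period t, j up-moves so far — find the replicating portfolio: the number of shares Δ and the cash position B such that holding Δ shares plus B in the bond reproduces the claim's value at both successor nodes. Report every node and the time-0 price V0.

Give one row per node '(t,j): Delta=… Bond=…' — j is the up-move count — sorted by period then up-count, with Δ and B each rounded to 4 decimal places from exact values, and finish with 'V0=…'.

No-arbitrage ⇒ martingale measure with p* = (R−d)/(u−d) = 0.9216.
Terminal values V(1,·): V(1,0)=-37.2600, V(1,1)=5.5800
(0,0): S=84.0000. Δ = (V_up−V_dn)/(S_up−S_dn) = (5.5800−-37.2600)/(102.4800−59.6400) = 1.0000. V = [p*·5.5800 + (1−p*)·-37.2600]/1.18 = 1.8814. B = V − Δ·S = -82.1186.
The time-0 hedge costs 1.8814, which is the no-arbitrage price.

(0,0): Delta=1.0000 Bond=-82.1186
V0=1.8814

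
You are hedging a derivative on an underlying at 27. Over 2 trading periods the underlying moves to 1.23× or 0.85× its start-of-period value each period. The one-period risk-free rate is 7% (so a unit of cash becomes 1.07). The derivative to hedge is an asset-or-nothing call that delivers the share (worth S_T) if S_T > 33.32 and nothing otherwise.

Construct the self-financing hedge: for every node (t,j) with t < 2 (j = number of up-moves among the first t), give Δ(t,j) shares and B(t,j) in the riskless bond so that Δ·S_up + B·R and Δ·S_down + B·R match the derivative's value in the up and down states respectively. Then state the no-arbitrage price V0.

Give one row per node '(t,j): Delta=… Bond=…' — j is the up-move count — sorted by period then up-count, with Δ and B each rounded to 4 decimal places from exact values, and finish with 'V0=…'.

Under the risk-neutral measure, an up-move has probability p* = (R−d)/(u−d) = 0.5789 and values discount at R = 1.07.
At expiry t=2: V(2,0)=0.0000, V(2,1)=0.0000, V(2,2)=40.8483
(1,0): S=22.9500. Δ = (V_up−V_dn)/(S_up−S_dn) = (0.0000−0.0000)/(28.2285−19.5075) = 0.0000. V = [p*·0.0000 + (1−p*)·0.0000]/1.07 = 0.0000. B = V − Δ·S = 0.0000.
(1,1): S=33.2100. Δ = (V_up−V_dn)/(S_up−S_dn) = (40.8483−0.0000)/(40.8483−28.2285) = 3.2368. V = [p*·40.8483 + (1−p*)·0.0000]/1.07 = 22.1019. B = V − Δ·S = -85.3936.
(0,0): S=27.0000. Δ = (V_up−V_dn)/(S_up−S_dn) = (22.1019−0.0000)/(33.2100−22.9500) = 2.1542. V = [p*·22.1019 + (1−p*)·0.0000]/1.07 = 11.9587. B = V − Δ·S = -46.2041.
Check: Δ(0,0)·S0 + B(0,0) = 11.9587 = V0.

(0,0): Delta=2.1542 Bond=-46.2041
(1,0): Delta=0.0000 Bond=0.0000
(1,1): Delta=3.2368 Bond=-85.3936
V0=11.9587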